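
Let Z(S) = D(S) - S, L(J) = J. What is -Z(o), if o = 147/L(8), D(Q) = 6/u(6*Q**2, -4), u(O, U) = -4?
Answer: 159/8 ≈ 19.875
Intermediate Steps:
D(Q) = -3/2 (D(Q) = 6/(-4) = 6*(-1/4) = -3/2)
o = 147/8 ≈ 18.375
Z(S) = -3/2 - S
-Z(o) = -(-3/2 - 1*147/8) = -(-3/2 - 147/8) = -1*(-159/8) = 159/8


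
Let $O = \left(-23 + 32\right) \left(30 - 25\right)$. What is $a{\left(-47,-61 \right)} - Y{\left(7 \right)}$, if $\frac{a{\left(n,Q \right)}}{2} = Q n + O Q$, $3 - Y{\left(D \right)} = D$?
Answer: $248$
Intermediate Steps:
$Y{\left(D \right)} = 3 - D$
$O = 45$ ($O = 9 \cdot 5 = 45$)
$a{\left(n,Q \right)} = 90 Q + 2 Q n$ ($a{\left(n,Q \right)} = 2 \left(Q n + 45 Q\right) = 2 \left(45 Q + Q n\right) = 90 Q + 2 Q n$)
$a{\left(-47,-61 \right)} - Y{\left(7 \right)} = 2 \left(-61\right) \left(45 - 47\right) - \left(3 - 7\right) = 2 \left(-61\right) \left(-2\right) - \left(3 - 7\right) = 244 - -4 = 244 + 4 = 248$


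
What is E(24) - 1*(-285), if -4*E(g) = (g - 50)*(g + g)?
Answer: 597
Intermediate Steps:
E(g) = -g*(-50 + g)/2 (E(g) = -(g - 50)*(g + g)/4 = -(-50 + g)*2*g/4 = -g*(-50 + g)/2)
E(24) - 1*(-285) = (½)*24*(50 - 1*24) - 1*(-285) = (½)*24*(50 - 24) + 285 = (½)*24*26 + 285 = 312 + 285 = 597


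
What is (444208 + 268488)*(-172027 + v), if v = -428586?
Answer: -428054482648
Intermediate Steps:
(444208 + 268488)*(-172027 + v) = (444208 + 268488)*(-172027 - 428586) = 712696*(-600613) = -428054482648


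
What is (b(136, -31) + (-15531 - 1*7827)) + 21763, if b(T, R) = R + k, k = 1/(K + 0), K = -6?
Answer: -9757/6 ≈ -1626.2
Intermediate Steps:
k = -⅙ (k = 1/(-6 + 0) = 1/(-6) = -⅙ ≈ -0.16667)
b(T, R) = -⅙ + R (b(T, R) = R - ⅙ = -⅙ + R)
(b(136, -31) + (-15531 - 1*7827)) + 21763 = ((-⅙ - 31) + (-15531 - 1*7827)) + 21763 = (-187/6 + (-15531 - 7827)) + 21763 = (-187/6 - 23358) + 21763 = -140335/6 + 21763 = -9757/6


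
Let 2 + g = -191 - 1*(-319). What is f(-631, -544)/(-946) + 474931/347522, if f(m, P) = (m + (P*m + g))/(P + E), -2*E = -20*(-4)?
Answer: 190749286591/95996697104 ≈ 1.9870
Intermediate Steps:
g = 126 (g = -2 + (-191 - 1*(-319)) = -2 + (-191 + 319) = -2 + 128 = 126)
E = -40 (E = -(-10)*(-4) = -½*80 = -40)
f(m, P) = (126 + m + P*m)/(-40 + P) (f(m, P) = (m + (P*m + 126))/(P - 40) = (m + (126 + P*m))/(-40 + P) = (126 + m + P*m)/(-40 + P))
f(-631, -544)/(-946) + 474931/347522 = ((126 - 631 - 544*(-631))/(-40 - 544))/(-946) + 474931/347522 = ((126 - 631 + 343264)/(-584))*(-1/946) + 474931*(1/347522) = -1/584*342759*(-1/946) + 474931/347522 = -342759/584*(-1/946) + 474931/347522 = 342759/552464 + 474931/347522 = 190749286591/95996697104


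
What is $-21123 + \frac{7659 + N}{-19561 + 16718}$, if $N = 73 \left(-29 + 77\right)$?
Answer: $- \frac{60063852}{2843} \approx -21127.0$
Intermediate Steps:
$N = 3504$ ($N = 73 \cdot 48 = 3504$)
$-21123 + \frac{7659 + N}{-19561 + 16718} = -21123 + \frac{7659 + 3504}{-19561 + 16718} = -21123 + \frac{11163}{-2843} = -21123 + 11163 \left(- \frac{1}{2843}\right) = -21123 - \frac{11163}{2843} = - \frac{60063852}{2843}$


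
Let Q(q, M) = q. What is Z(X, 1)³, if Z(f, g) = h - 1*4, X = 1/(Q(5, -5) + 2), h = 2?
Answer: -8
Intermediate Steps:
X = ⅐ (X = 1/(5 + 2) = 1/7 = ⅐ ≈ 0.14286)
Z(f, g) = -2 (Z(f, g) = 2 - 1*4 = 2 - 4 = -2)
Z(X, 1)³ = (-2)³ = -8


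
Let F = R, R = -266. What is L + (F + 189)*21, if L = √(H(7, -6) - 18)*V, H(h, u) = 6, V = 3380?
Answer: -1617 + 6760*I*√3 ≈ -1617.0 + 11709.0*I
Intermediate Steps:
F = -266
L = 6760*I*√3 (L = √(6 - 18)*3380 = √(-12)*3380 = (2*I*√3)*3380 = 6760*I*√3 ≈ 11709.0*I)
L + (F + 189)*21 = 6760*I*√3 + (-266 + 189)*21 = 6760*I*√3 - 77*21 = 6760*I*√3 - 1617 = -1617 + 6760*I*√3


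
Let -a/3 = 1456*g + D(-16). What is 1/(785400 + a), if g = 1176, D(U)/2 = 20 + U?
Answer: -1/4351392 ≈ -2.2981e-7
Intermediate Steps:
D(U) = 40 + 2*U (D(U) = 2*(20 + U) = 40 + 2*U)
a = -5136792 (a = -3*(1456*1176 + (40 + 2*(-16))) = -3*(1712256 + (40 - 32)) = -3*(1712256 + 8) = -3*1712264 = -5136792)
1/(785400 + a) = 1/(785400 - 5136792) = 1/(-4351392) = -1/4351392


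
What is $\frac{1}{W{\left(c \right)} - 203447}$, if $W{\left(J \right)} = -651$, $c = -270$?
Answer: $- \frac{1}{204098} \approx -4.8996 \cdot 10^{-6}$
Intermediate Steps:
$\frac{1}{W{\left(c \right)} - 203447} = \frac{1}{-651 - 203447} = \frac{1}{-204098} = - \frac{1}{204098}$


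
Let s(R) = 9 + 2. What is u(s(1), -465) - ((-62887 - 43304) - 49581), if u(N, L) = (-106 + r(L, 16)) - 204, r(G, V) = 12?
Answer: 155474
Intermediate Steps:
s(R) = 11
u(N, L) = -298 (u(N, L) = (-106 + 12) - 204 = -94 - 204 = -298)
u(s(1), -465) - ((-62887 - 43304) - 49581) = -298 - ((-62887 - 43304) - 49581) = -298 - (-106191 - 49581) = -298 - 1*(-155772) = -298 + 155772 = 155474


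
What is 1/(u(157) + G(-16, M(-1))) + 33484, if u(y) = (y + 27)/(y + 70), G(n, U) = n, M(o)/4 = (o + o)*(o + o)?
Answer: 115452605/3448 ≈ 33484.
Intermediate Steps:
M(o) = 16*o**2 (M(o) = 4*((o + o)*(o + o)) = 4*((2*o)*(2*o)) = 4*(4*o**2) = 16*o**2)
u(y) = (27 + y)/(70 + y)
1/(u(157) + G(-16, M(-1))) + 33484 = 1/((27 + 157)/(70 + 157) - 16) + 33484 = 1/(184/227 - 16) + 33484 = 1/(-3448/227) + 33484 = -227/3448 + 33484 = 115452605/3448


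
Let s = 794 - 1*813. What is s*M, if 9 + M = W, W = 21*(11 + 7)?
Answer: -7011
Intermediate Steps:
W = 378 (W = 21*18 = 378)
s = -19 (s = 794 - 813 = -19)
M = 369 (M = -9 + 378 = 369)
s*M = -19*369 = -7011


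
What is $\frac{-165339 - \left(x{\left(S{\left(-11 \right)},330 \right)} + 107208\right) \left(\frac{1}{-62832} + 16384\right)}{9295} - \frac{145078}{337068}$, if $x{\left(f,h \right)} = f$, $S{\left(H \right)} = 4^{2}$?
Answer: $- \frac{193798755514112404}{1025289650385} \approx -1.8902 \cdot 10^{5}$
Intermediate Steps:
$S{\left(H \right)} = 16$
$\frac{-165339 - \left(x{\left(S{\left(-11 \right)},330 \right)} + 107208\right) \left(\frac{1}{-62832} + 16384\right)}{9295} - \frac{145078}{337068} = \frac{-165339 - \left(16 + 107208\right) \left(\frac{1}{-62832} + 16384\right)}{9295} - \frac{145078}{337068} = \left(-165339 - 107224 \left(- \frac{1}{62832} + 16384\right)\right) \frac{1}{9295} - \frac{72539}{168534} = \left(-165339 - 107224 \cdot \frac{1029439487}{62832}\right) \frac{1}{9295} - \frac{72539}{168534} = \left(-165339 - \frac{13797577444261}{7854}\right) \frac{1}{9295} - \frac{72539}{168534} = \left(- \frac{13798876016767}{7854}\right) \frac{1}{9295} - \frac{72539}{168534} = - \frac{13798876016767}{73002930} - \frac{72539}{168534} = - \frac{193798755514112404}{1025289650385}$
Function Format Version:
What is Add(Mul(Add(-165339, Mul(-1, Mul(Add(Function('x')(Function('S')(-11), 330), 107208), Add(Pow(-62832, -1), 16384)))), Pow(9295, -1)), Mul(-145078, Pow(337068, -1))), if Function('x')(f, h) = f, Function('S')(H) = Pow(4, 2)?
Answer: Rational(-193798755514112404, 1025289650385) ≈ -1.8902e+5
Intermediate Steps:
Function('S')(H) = 16
Add(Mul(Add(-165339, Mul(-1, Mul(Add(Function('x')(Function('S')(-11), 330), 107208), Add(Pow(-62832, -1), 16384)))), Pow(9295, -1)), Mul(-145078, Pow(337068, -1))) = Add(Mul(Add(-165339, Mul(-1, Mul(Add(16, 107208), Add(Pow(-62832, -1), 16384)))), Pow(9295, -1)), Mul(-145078, Pow(337068, -1))) = Add(Mul(Add(-165339, Mul(-1, Mul(107224, Add(Rational(-1, 62832), 16384)))), Rational(1, 9295)), Mul(-145078, Rational(1, 337068))) = Add(Mul(Add(-165339, Mul(-1, Mul(107224, Rational(1029439487, 62832)))), Rational(1, 9295)), Rational(-72539, 168534)) = Add(Mul(Add(-165339, Mul(-1, Rational(13797577444261, 7854))), Rational(1, 9295)), Rational(-72539, 168534)) = Add(Mul(Add(-165339, Rational(-13797577444261, 7854)), Rational(1, 9295)), Rational(-72539, 168534)) = Add(Mul(Rational(-13798876016767, 7854), Rational(1, 9295)), Rational(-72539, 168534)) = Add(Rational(-13798876016767, 73002930), Rational(-72539, 168534)) = Rational(-193798755514112404, 1025289650385)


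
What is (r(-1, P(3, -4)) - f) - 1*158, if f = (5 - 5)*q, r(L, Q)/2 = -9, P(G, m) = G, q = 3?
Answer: -176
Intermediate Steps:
r(L, Q) = -18 (r(L, Q) = 2*(-9) = -18)
f = 0 (f = (5 - 5)*3 = 0*3 = 0)
(r(-1, P(3, -4)) - f) - 1*158 = (-18 - 1*0) - 1*158 = (-18 + 0) - 158 = -18 - 158 = -176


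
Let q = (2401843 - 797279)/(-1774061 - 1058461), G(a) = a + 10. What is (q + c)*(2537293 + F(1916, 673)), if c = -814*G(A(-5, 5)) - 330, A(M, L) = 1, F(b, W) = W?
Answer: -33372652473868196/1416261 ≈ -2.3564e+10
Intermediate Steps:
G(a) = 10 + a
c = -9284 (c = -814*(10 + 1) - 330 = -814*11 - 330 = -8954 - 330 = -9284)
q = -802282/1416261 (q = 1604564/(-2832522) = 1604564*(-1/2832522) = -802282/1416261 ≈ -0.56648)
(q + c)*(2537293 + F(1916, 673)) = (-802282/1416261 - 9284)*(2537293 + 673) = -13149369406/1416261*2537966 = -33372652473868196/1416261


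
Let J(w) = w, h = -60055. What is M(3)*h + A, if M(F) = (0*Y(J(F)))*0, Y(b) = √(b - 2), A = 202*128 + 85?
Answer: 25941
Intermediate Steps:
A = 25941 (A = 25856 + 85 = 25941)
Y(b) = √(-2 + b)
M(F) = 0 (M(F) = (0*√(-2 + F))*0 = 0*0 = 0)
M(3)*h + A = 0*(-60055) + 25941 = 0 + 25941 = 25941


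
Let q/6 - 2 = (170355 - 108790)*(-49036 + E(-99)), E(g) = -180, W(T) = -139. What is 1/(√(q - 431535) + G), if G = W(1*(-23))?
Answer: -139/18180349084 - I*√18180329763/18180349084 ≈ -7.6456e-9 - 7.4165e-6*I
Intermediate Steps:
G = -139
q = -18179898228 (q = 12 + 6*((170355 - 108790)*(-49036 - 180)) = 12 + 6*(61565*(-49216)) = 12 + 6*(-3029983040) = 12 - 18179898240 = -18179898228)
1/(√(q - 431535) + G) = 1/(√(-18179898228 - 431535) - 139) = 1/(√(-18180329763) - 139) = 1/(I*√18180329763 - 139) = 1/(-139 + I*√18180329763)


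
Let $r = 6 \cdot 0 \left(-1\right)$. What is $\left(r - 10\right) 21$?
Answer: $-210$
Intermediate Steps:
$r = 0$ ($r = 0 \left(-1\right) = 0$)
$\left(r - 10\right) 21 = \left(0 - 10\right) 21 = \left(-10\right) 21 = -210$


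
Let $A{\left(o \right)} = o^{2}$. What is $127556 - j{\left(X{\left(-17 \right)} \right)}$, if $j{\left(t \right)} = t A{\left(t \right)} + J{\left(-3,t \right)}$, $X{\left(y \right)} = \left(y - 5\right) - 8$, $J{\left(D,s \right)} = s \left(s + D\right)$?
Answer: $153566$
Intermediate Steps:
$J{\left(D,s \right)} = s \left(D + s\right)$
$X{\left(y \right)} = -13 + y$ ($X{\left(y \right)} = \left(-5 + y\right) - 8 = -13 + y$)
$j{\left(t \right)} = t^{3} + t \left(-3 + t\right)$ ($j{\left(t \right)} = t t^{2} + t \left(-3 + t\right) = t^{3} + t \left(-3 + t\right)$)
$127556 - j{\left(X{\left(-17 \right)} \right)} = 127556 - \left(-13 - 17\right) \left(-3 - 30 + \left(-13 - 17\right)^{2}\right) = 127556 - - 30 \left(-3 - 30 + \left(-30\right)^{2}\right) = 127556 - - 30 \left(-3 - 30 + 900\right) = 127556 - \left(-30\right) 867 = 127556 - -26010 = 127556 + 26010 = 153566$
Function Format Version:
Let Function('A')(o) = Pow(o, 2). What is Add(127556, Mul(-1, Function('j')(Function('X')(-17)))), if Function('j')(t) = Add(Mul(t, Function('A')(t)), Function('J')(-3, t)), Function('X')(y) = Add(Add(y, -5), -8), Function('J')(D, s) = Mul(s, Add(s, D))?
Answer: 153566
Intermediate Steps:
Function('J')(D, s) = Mul(s, Add(D, s))
Function('X')(y) = Add(-13, y) (Function('X')(y) = Add(Add(-5, y), -8) = Add(-13, y))
Function('j')(t) = Add(Pow(t, 3), Mul(t, Add(-3, t))) (Function('j')(t) = Add(Mul(t, Pow(t, 2)), Mul(t, Add(-3, t))) = Add(Pow(t, 3), Mul(t, Add(-3, t))))
Add(127556, Mul(-1, Function('j')(Function('X')(-17)))) = Add(127556, Mul(-1, Mul(Add(-13, -17), Add(-3, Add(-13, -17), Pow(Add(-13, -17), 2))))) = Add(127556, Mul(-1, Mul(-30, Add(-3, -30, Pow(-30, 2))))) = Add(127556, Mul(-1, Mul(-30, Add(-3, -30, 900)))) = Add(127556, Mul(-1, Mul(-30, 867))) = Add(127556, Mul(-1, -26010)) = Add(127556, 26010) = 153566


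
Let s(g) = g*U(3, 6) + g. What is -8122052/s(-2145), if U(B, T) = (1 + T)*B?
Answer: 4061026/23595 ≈ 172.11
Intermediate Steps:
U(B, T) = B*(1 + T)
s(g) = 22*g (s(g) = g*(3*(1 + 6)) + g = g*(3*7) + g = g*21 + g = 21*g + g = 22*g)
-8122052/s(-2145) = -8122052/(22*(-2145)) = -8122052/(-47190) = -8122052*(-1/47190) = 4061026/23595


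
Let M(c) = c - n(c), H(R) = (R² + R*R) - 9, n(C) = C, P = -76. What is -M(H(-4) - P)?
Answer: 0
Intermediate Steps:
H(R) = -9 + 2*R² (H(R) = (R² + R²) - 9 = 2*R² - 9 = -9 + 2*R²)
M(c) = 0 (M(c) = c - c = 0)
-M(H(-4) - P) = -1*0 = 0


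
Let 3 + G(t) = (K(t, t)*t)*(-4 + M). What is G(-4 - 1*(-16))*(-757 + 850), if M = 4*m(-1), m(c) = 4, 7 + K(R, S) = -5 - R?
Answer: -321687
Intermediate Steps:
K(R, S) = -12 - R (K(R, S) = -7 + (-5 - R) = -12 - R)
M = 16 (M = 4*4 = 16)
G(t) = -3 + 12*t*(-12 - t) (G(t) = -3 + ((-12 - t)*t)*(-4 + 16) = -3 + (t*(-12 - t))*12 = -3 + 12*t*(-12 - t))
G(-4 - 1*(-16))*(-757 + 850) = (-3 - 12*(-4 - 1*(-16))*(12 + (-4 - 1*(-16))))*(-757 + 850) = (-3 - 12*(-4 + 16)*(12 + (-4 + 16)))*93 = (-3 - 12*12*(12 + 12))*93 = (-3 - 12*12*24)*93 = (-3 - 3456)*93 = -3459*93 = -321687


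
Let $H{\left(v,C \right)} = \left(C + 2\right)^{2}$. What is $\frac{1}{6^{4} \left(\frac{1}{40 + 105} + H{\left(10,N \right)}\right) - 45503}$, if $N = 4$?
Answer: $\frac{145}{168481} \approx 0.00086063$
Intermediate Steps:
$H{\left(v,C \right)} = \left(2 + C\right)^{2}$
$\frac{1}{6^{4} \left(\frac{1}{40 + 105} + H{\left(10,N \right)}\right) - 45503} = \frac{1}{6^{4} \left(\frac{1}{40 + 105} + \left(2 + 4\right)^{2}\right) - 45503} = \frac{1}{1296 \left(\frac{1}{145} + 6^{2}\right) - 45503} = \frac{1}{1296 \left(\frac{1}{145} + 36\right) - 45503} = \frac{1}{1296 \cdot \frac{5221}{145} - 45503} = \frac{1}{\frac{6766416}{145} - 45503} = \frac{1}{\frac{168481}{145}} = \frac{145}{168481}$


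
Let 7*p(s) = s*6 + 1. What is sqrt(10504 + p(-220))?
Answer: sqrt(505463)/7 ≈ 101.57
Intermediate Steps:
p(s) = 1/7 + 6*s/7 (p(s) = (s*6 + 1)/7 = (6*s + 1)/7 = (1 + 6*s)/7 = 1/7 + 6*s/7)
sqrt(10504 + p(-220)) = sqrt(10504 + (1/7 + (6/7)*(-220))) = sqrt(10504 + (1/7 - 1320/7)) = sqrt(10504 - 1319/7) = sqrt(72209/7) = sqrt(505463)/7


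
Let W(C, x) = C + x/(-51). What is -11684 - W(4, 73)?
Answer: -596015/51 ≈ -11687.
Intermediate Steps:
W(C, x) = C - x/51 (W(C, x) = C + x*(-1/51) = C - x/51)
-11684 - W(4, 73) = -11684 - (4 - 1/51*73) = -11684 - (4 - 73/51) = -11684 - 1*131/51 = -11684 - 131/51 = -596015/51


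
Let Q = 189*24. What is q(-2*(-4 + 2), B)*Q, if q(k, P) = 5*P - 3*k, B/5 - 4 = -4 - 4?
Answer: -508032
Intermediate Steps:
B = -20 (B = 20 + 5*(-4 - 4) = 20 + 5*(-8) = 20 - 40 = -20)
q(k, P) = -3*k + 5*P
Q = 4536
q(-2*(-4 + 2), B)*Q = (-(-6)*(-4 + 2) + 5*(-20))*4536 = (-(-6)*(-2) - 100)*4536 = (-3*4 - 100)*4536 = (-12 - 100)*4536 = -112*4536 = -508032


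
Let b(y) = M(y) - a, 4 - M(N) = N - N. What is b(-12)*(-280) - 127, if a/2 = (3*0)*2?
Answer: -1247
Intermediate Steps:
M(N) = 4 (M(N) = 4 - (N - N) = 4 - 1*0 = 4 + 0 = 4)
a = 0 (a = 2*((3*0)*2) = 2*(0*2) = 2*0 = 0)
b(y) = 4 (b(y) = 4 - 1*0 = 4 + 0 = 4)
b(-12)*(-280) - 127 = 4*(-280) - 127 = -1120 - 127 = -1247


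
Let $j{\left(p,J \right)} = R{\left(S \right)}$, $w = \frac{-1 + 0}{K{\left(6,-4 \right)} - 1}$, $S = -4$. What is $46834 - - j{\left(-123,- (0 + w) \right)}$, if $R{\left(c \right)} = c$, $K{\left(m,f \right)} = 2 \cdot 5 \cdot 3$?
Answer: $46830$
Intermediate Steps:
$K{\left(m,f \right)} = 30$ ($K{\left(m,f \right)} = 10 \cdot 3 = 30$)
$w = - \frac{1}{29}$ ($w = \frac{-1 + 0}{30 - 1} = - \frac{1}{29} \approx -0.034483$)
$j{\left(p,J \right)} = -4$
$46834 - - j{\left(-123,- (0 + w) \right)} = 46834 - \left(-1\right) \left(-4\right) = 46834 - 4 = 46830$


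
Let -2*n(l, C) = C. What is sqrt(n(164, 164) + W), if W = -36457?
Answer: I*sqrt(36539) ≈ 191.15*I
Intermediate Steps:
n(l, C) = -C/2
sqrt(n(164, 164) + W) = sqrt(-1/2*164 - 36457) = sqrt(-82 - 36457) = sqrt(-36539) = I*sqrt(36539)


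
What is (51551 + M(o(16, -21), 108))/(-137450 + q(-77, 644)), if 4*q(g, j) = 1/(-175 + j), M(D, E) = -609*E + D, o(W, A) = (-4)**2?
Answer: 26648580/257856199 ≈ 0.10335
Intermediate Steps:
o(W, A) = 16
M(D, E) = D - 609*E
q(g, j) = 1/(4*(-175 + j))
(51551 + M(o(16, -21), 108))/(-137450 + q(-77, 644)) = (51551 + (16 - 609*108))/(-137450 + 1/(4*(-175 + 644))) = (51551 + (16 - 65772))/(-137450 + (1/4)/469) = (51551 - 65756)/(-137450 + (1/4)*(1/469)) = -14205/(-137450 + 1/1876) = -14205/(-257856199/1876) = -14205*(-1876/257856199) = 26648580/257856199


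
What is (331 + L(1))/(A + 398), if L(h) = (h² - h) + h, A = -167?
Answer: 332/231 ≈ 1.4372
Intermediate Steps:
L(h) = h²
(331 + L(1))/(A + 398) = (331 + 1²)/(-167 + 398) = (331 + 1)/231 = 332*(1/231) = 332/231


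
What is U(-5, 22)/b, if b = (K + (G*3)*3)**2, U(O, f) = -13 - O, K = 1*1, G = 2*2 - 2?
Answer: -8/361 ≈ -0.022161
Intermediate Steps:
G = 2 (G = 4 - 2 = 2)
K = 1
b = 361 (b = (1 + (2*3)*3)**2 = (1 + 6*3)**2 = (1 + 18)**2 = 19**2 = 361)
U(-5, 22)/b = (-13 - 1*(-5))/361 = (-13 + 5)*(1/361) = -8*1/361 = -8/361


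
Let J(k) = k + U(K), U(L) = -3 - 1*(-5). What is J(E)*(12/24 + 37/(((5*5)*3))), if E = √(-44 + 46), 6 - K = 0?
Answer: 149/75 + 149*√2/150 ≈ 3.3915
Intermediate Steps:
K = 6 (K = 6 - 1*0 = 6 + 0 = 6)
U(L) = 2 (U(L) = -3 + 5 = 2)
E = √2 ≈ 1.4142
J(k) = 2 + k (J(k) = k + 2 = 2 + k)
J(E)*(12/24 + 37/(((5*5)*3))) = (2 + √2)*(12/24 + 37/(((5*5)*3))) = (2 + √2)*(12*(1/24) + 37/((25*3))) = (2 + √2)*(½ + 37/75) = (2 + √2)*(149/150) = 149/75 + 149*√2/150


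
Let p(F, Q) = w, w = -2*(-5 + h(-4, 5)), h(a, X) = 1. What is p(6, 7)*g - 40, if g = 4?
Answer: -8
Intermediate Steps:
w = 8 (w = -2*(-5 + 1) = -2*(-4) = 8)
p(F, Q) = 8
p(6, 7)*g - 40 = 8*4 - 40 = 32 - 40 = -8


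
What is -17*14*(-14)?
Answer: 3332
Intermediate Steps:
-17*14*(-14) = -238*(-14) = 3332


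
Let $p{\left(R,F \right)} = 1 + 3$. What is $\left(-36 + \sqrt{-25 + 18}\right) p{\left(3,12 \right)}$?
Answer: $-144 + 4 i \sqrt{7} \approx -144.0 + 10.583 i$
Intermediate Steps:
$p{\left(R,F \right)} = 4$
$\left(-36 + \sqrt{-25 + 18}\right) p{\left(3,12 \right)} = \left(-36 + \sqrt{-25 + 18}\right) 4 = \left(-36 + \sqrt{-7}\right) 4 = \left(-36 + i \sqrt{7}\right) 4 = -144 + 4 i \sqrt{7}$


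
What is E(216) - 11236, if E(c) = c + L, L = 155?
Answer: -10865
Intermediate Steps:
E(c) = 155 + c (E(c) = c + 155 = 155 + c)
E(216) - 11236 = (155 + 216) - 11236 = 371 - 11236 = -10865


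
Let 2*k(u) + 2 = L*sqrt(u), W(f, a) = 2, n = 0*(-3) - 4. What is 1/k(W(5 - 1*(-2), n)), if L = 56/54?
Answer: -729/337 - 378*sqrt(2)/337 ≈ -3.7495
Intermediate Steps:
n = -4 (n = 0 - 4 = -4)
L = 28/27 (L = 56*(1/54) = 28/27 ≈ 1.0370)
k(u) = -1 + 14*sqrt(u)/27 (k(u) = -1 + (28*sqrt(u)/27)/2 = -1 + 14*sqrt(u)/27)
1/k(W(5 - 1*(-2), n)) = 1/(-1 + 14*sqrt(2)/27)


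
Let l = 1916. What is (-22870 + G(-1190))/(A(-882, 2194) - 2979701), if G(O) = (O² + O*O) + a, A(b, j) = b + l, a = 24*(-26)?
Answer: -2808706/2978667 ≈ -0.94294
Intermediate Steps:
a = -624
A(b, j) = 1916 + b (A(b, j) = b + 1916 = 1916 + b)
G(O) = -624 + 2*O² (G(O) = (O² + O*O) - 624 = (O² + O²) - 624 = 2*O² - 624 = -624 + 2*O²)
(-22870 + G(-1190))/(A(-882, 2194) - 2979701) = (-22870 + (-624 + 2*(-1190)²))/((1916 - 882) - 2979701) = (-22870 + (-624 + 2*1416100))/(1034 - 2979701) = (-22870 + (-624 + 2832200))/(-2978667) = (-22870 + 2831576)*(-1/2978667) = 2808706*(-1/2978667) = -2808706/2978667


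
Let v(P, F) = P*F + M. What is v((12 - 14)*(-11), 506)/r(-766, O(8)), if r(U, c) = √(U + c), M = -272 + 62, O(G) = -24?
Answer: -5461*I*√790/395 ≈ -388.59*I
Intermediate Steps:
M = -210
v(P, F) = -210 + F*P (v(P, F) = P*F - 210 = F*P - 210 = -210 + F*P)
v((12 - 14)*(-11), 506)/r(-766, O(8)) = (-210 + 506*((12 - 14)*(-11)))/(√(-766 - 24)) = (-210 + 506*(-2*(-11)))/(√(-790)) = (-210 + 506*22)/((I*√790)) = (-210 + 11132)*(-I*√790/790) = 10922*(-I*√790/790) = -5461*I*√790/395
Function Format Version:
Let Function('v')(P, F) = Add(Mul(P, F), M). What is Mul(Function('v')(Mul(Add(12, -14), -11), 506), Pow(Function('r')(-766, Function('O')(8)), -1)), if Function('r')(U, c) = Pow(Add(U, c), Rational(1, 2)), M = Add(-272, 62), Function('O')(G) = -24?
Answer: Mul(Rational(-5461, 395), I, Pow(790, Rational(1, 2))) ≈ Mul(-388.59, I)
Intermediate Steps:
M = -210
Function('v')(P, F) = Add(-210, Mul(F, P)) (Function('v')(P, F) = Add(Mul(P, F), -210) = Add(Mul(F, P), -210) = Add(-210, Mul(F, P)))
Mul(Function('v')(Mul(Add(12, -14), -11), 506), Pow(Function('r')(-766, Function('O')(8)), -1)) = Mul(Add(-210, Mul(506, Mul(Add(12, -14), -11))), Pow(Pow(Add(-766, -24), Rational(1, 2)), -1)) = Mul(Add(-210, Mul(506, Mul(-2, -11))), Pow(Pow(-790, Rational(1, 2)), -1)) = Mul(Add(-210, Mul(506, 22)), Pow(Mul(I, Pow(790, Rational(1, 2))), -1)) = Mul(Add(-210, 11132), Mul(Rational(-1, 790), I, Pow(790, Rational(1, 2)))) = Mul(10922, Mul(Rational(-1, 790), I, Pow(790, Rational(1, 2)))) = Mul(Rational(-5461, 395), I, Pow(790, Rational(1, 2)))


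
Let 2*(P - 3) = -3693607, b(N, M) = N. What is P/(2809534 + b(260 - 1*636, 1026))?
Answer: -3693601/5618316 ≈ -0.65742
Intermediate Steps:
P = -3693601/2 (P = 3 + (½)*(-3693607) = 3 - 3693607/2 = -3693601/2 ≈ -1.8468e+6)
P/(2809534 + b(260 - 1*636, 1026)) = -3693601/(2*(2809534 + (260 - 1*636))) = -3693601/(2*(2809534 + (260 - 636))) = -3693601/(2*(2809534 - 376)) = -3693601/2/2809158 = -3693601/2*1/2809158 = -3693601/5618316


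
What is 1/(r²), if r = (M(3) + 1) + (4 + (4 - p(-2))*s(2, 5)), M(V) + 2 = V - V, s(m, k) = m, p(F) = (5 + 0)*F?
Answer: 1/961 ≈ 0.0010406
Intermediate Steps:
p(F) = 5*F
M(V) = -2 (M(V) = -2 + (V - V) = -2 + 0 = -2)
r = 31 (r = (-2 + 1) + (4 + (4 - 5*(-2))*2) = -1 + (4 + (4 - 1*(-10))*2) = -1 + (4 + (4 + 10)*2) = -1 + (4 + 14*2) = -1 + (4 + 28) = -1 + 32 = 31)
1/(r²) = 1/(31²) = 1/961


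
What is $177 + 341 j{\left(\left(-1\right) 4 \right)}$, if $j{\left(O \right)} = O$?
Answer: $-1187$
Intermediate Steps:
$177 + 341 j{\left(\left(-1\right) 4 \right)} = 177 + 341 \left(\left(-1\right) 4\right) = 177 + 341 \left(-4\right) = 177 - 1364 = -1187$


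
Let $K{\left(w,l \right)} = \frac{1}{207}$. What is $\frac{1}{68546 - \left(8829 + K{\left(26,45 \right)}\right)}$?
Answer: $\frac{207}{12361418} \approx 1.6746 \cdot 10^{-5}$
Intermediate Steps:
$K{\left(w,l \right)} = \frac{1}{207}$
$\frac{1}{68546 - \left(8829 + K{\left(26,45 \right)}\right)} = \frac{1}{68546 - \frac{1827604}{207}} = \frac{1}{\frac{12361418}{207}} = \frac{207}{12361418}$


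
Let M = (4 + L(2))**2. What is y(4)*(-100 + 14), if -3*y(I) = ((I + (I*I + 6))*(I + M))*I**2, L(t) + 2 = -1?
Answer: 178880/3 ≈ 59627.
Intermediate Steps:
L(t) = -3 (L(t) = -2 - 1 = -3)
M = 1 (M = (4 - 3)**2 = 1**2 = 1)
y(I) = -I**2*(1 + I)*(6 + I + I**2)/3 (y(I) = -(I + (I*I + 6))*(I + 1)*I**2/3 = -(I + (I**2 + 6))*(1 + I)*I**2/3 = -(I + (6 + I**2))*(1 + I)*I**2/3 = -(6 + I + I**2)*(1 + I)*I**2/3 = -(1 + I)*(6 + I + I**2)*I**2/3 = -I**2*(1 + I)*(6 + I + I**2)/3)
y(4)*(-100 + 14) = ((1/3)*4**2*(-6 - 1*4**3 - 7*4 - 2*4**2))*(-100 + 14) = ((1/3)*16*(-6 - 1*64 - 28 - 2*16))*(-86) = ((1/3)*16*(-6 - 64 - 28 - 32))*(-86) = ((1/3)*16*(-130))*(-86) = -2080/3*(-86) = 178880/3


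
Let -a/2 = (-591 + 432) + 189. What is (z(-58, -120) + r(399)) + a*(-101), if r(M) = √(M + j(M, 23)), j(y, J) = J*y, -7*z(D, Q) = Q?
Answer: 42540/7 + 6*√266 ≈ 6175.0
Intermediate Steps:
z(D, Q) = -Q/7
r(M) = 2*√6*√M (r(M) = √(M + 23*M) = √(24*M) = 2*√6*√M)
a = -60 (a = -2*((-591 + 432) + 189) = -2*(-159 + 189) = -2*30 = -60)
(z(-58, -120) + r(399)) + a*(-101) = (-⅐*(-120) + 2*√6*√399) - 60*(-101) = (120/7 + 6*√266) + 6060 = 42540/7 + 6*√266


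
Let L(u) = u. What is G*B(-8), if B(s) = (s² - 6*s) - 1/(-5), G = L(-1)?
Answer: -561/5 ≈ -112.20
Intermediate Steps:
G = -1
B(s) = ⅕ + s² - 6*s (B(s) = (s² - 6*s) - 1*(-⅕) = (s² - 6*s) + ⅕ = ⅕ + s² - 6*s)
G*B(-8) = -(⅕ + (-8)² - 6*(-8)) = -(⅕ + 64 + 48) = -1*561/5 = -561/5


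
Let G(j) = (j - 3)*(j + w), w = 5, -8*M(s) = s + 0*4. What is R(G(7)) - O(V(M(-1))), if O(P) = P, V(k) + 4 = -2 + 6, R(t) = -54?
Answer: -54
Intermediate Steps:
M(s) = -s/8 (M(s) = -(s + 0*4)/8 = -(s + 0)/8 = -s/8)
G(j) = (-3 + j)*(5 + j) (G(j) = (j - 3)*(j + 5) = (-3 + j)*(5 + j))
V(k) = 0 (V(k) = -4 + (-2 + 6) = -4 + 4 = 0)
R(G(7)) - O(V(M(-1))) = -54 - 1*0 = -54 + 0 = -54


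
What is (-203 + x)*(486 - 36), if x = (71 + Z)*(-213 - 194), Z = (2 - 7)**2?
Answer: -17673750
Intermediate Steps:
Z = 25 (Z = (-5)**2 = 25)
x = -39072 (x = (71 + 25)*(-213 - 194) = 96*(-407) = -39072)
(-203 + x)*(486 - 36) = (-203 - 39072)*(486 - 36) = -39275*450 = -17673750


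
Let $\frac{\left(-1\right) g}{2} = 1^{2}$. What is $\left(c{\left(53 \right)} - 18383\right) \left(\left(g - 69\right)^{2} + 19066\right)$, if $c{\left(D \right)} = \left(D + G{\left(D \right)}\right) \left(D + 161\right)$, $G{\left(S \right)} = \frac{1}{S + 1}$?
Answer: $- \frac{4580330000}{27} \approx -1.6964 \cdot 10^{8}$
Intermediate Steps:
$g = -2$ ($g = - 2 \cdot 1^{2} = \left(-2\right) 1 = -2$)
$G{\left(S \right)} = \frac{1}{1 + S}$
$c{\left(D \right)} = \left(161 + D\right) \left(D + \frac{1}{1 + D}\right)$ ($c{\left(D \right)} = \left(D + \frac{1}{1 + D}\right) \left(D + 161\right) = \left(D + \frac{1}{1 + D}\right) \left(161 + D\right) = \left(161 + D\right) \left(D + \frac{1}{1 + D}\right)$)
$\left(c{\left(53 \right)} - 18383\right) \left(\left(g - 69\right)^{2} + 19066\right) = \left(\frac{161 + 53 + 53 \left(1 + 53\right) \left(161 + 53\right)}{1 + 53} - 18383\right) \left(\left(-2 - 69\right)^{2} + 19066\right) = \left(\frac{161 + 53 + 53 \cdot 54 \cdot 214}{54} - 18383\right) \left(\left(-71\right)^{2} + 19066\right) = \left(\frac{161 + 53 + 612468}{54} - 18383\right) \left(5041 + 19066\right) = \left(\frac{1}{54} \cdot 612682 - 18383\right) 24107 = \left(\frac{306341}{27} - 18383\right) 24107 = \left(- \frac{190000}{27}\right) 24107 = - \frac{4580330000}{27}$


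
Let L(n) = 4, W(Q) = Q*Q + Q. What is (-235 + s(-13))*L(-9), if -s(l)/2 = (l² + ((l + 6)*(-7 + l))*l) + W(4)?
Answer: 12108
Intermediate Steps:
W(Q) = Q + Q² (W(Q) = Q² + Q = Q + Q²)
s(l) = -40 - 2*l² - 2*l*(-7 + l)*(6 + l) (s(l) = -2*((l² + ((l + 6)*(-7 + l))*l) + 4*(1 + 4)) = -2*((l² + ((6 + l)*(-7 + l))*l) + 4*5) = -2*((l² + ((-7 + l)*(6 + l))*l) + 20) = -2*((l² + l*(-7 + l)*(6 + l)) + 20) = -2*(20 + l² + l*(-7 + l)*(6 + l)) = -40 - 2*l² - 2*l*(-7 + l)*(6 + l))
(-235 + s(-13))*L(-9) = (-235 + (-40 - 2*(-13)³ + 84*(-13)))*4 = (-235 + (-40 - 2*(-2197) - 1092))*4 = (-235 + (-40 + 4394 - 1092))*4 = (-235 + 3262)*4 = 3027*4 = 12108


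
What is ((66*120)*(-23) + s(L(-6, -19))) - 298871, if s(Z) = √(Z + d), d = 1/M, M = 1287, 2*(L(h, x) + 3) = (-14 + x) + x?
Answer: -481031 + I*√5337046/429 ≈ -4.8103e+5 + 5.3851*I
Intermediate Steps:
L(h, x) = -10 + x (L(h, x) = -3 + ((-14 + x) + x)/2 = -3 + (-14 + 2*x)/2 = -3 + (-7 + x) = -10 + x)
d = 1/1287 ≈ 0.00077700
s(Z) = √(1/1287 + Z) (s(Z) = √(Z + 1/1287) = √(1/1287 + Z))
((66*120)*(-23) + s(L(-6, -19))) - 298871 = ((66*120)*(-23) + √(143 + 184041*(-10 - 19))/429) - 298871 = (7920*(-23) + √(143 + 184041*(-29))/429) - 298871 = (-182160 + √(143 - 5337189)/429) - 298871 = (-182160 + √(-5337046)/429) - 298871 = (-182160 + (I*√5337046)/429) - 298871 = (-182160 + I*√5337046/429) - 298871 = -481031 + I*√5337046/429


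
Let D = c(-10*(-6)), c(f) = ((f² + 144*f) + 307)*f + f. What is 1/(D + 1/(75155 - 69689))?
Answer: 5466/4115242081 ≈ 1.3282e-6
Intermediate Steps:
c(f) = f + f*(307 + f² + 144*f) (c(f) = (307 + f² + 144*f)*f + f = f*(307 + f² + 144*f) + f = f + f*(307 + f² + 144*f))
D = 752880 (D = (-10*(-6))*(308 + (-10*(-6))² + 144*(-10*(-6))) = 60*(308 + 60² + 144*60) = 60*(308 + 3600 + 8640) = 60*12548 = 752880)
1/(D + 1/(75155 - 69689)) = 1/(752880 + 1/(75155 - 69689)) = 1/(752880 + 1/5466) = 1/(4115242081/5466) = 5466/4115242081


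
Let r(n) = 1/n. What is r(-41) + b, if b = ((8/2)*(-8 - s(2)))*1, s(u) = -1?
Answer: -1149/41 ≈ -28.024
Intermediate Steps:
b = -28 (b = ((8/2)*(-8 - 1*(-1)))*1 = ((8*(½))*(-8 + 1))*1 = (4*(-7))*1 = -28*1 = -28)
r(-41) + b = 1/(-41) - 28 = -1/41 - 28 = -1149/41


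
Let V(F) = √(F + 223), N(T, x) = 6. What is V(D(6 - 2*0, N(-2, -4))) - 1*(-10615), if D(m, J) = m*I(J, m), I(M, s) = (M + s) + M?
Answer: 10615 + √331 ≈ 10633.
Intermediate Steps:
I(M, s) = s + 2*M
D(m, J) = m*(m + 2*J)
V(F) = √(223 + F)
V(D(6 - 2*0, N(-2, -4))) - 1*(-10615) = √(223 + (6 - 2*0)*((6 - 2*0) + 2*6)) - 1*(-10615) = √(223 + (6 + 0)*((6 + 0) + 12)) + 10615 = √(223 + 6*(6 + 12)) + 10615 = √(223 + 6*18) + 10615 = √(223 + 108) + 10615 = √331 + 10615 = 10615 + √331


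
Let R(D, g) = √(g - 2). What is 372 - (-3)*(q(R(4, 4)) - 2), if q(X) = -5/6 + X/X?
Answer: 733/2 ≈ 366.50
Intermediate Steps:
R(D, g) = √(-2 + g)
q(X) = ⅙ (q(X) = -5*⅙ + 1 = -⅚ + 1 = ⅙)
372 - (-3)*(q(R(4, 4)) - 2) = 372 - (-3)*(⅙ - 2) = 372 - (-3)*(-11)/6 = 372 - 1*11/2 = 372 - 11/2 = 733/2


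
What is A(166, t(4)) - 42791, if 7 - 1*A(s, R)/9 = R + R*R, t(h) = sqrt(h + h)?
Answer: -42800 - 18*sqrt(2) ≈ -42825.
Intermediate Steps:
t(h) = sqrt(2)*sqrt(h) (t(h) = sqrt(2*h) = sqrt(2)*sqrt(h))
A(s, R) = 63 - 9*R - 9*R**2 (A(s, R) = 63 - 9*(R + R*R) = 63 - 9*(R + R**2) = 63 + (-9*R - 9*R**2) = 63 - 9*R - 9*R**2)
A(166, t(4)) - 42791 = (63 - 9*sqrt(2)*sqrt(4) - 9*(sqrt(2)*sqrt(4))**2) - 42791 = (63 - 9*sqrt(2)*2 - 9*(sqrt(2)*2)**2) - 42791 = (63 - 18*sqrt(2) - 9*(2*sqrt(2))**2) - 42791 = (63 - 18*sqrt(2) - 9*8) - 42791 = (63 - 18*sqrt(2) - 72) - 42791 = (-9 - 18*sqrt(2)) - 42791 = -42800 - 18*sqrt(2)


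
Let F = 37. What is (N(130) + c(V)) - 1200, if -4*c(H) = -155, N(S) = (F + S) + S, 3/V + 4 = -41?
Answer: -3457/4 ≈ -864.25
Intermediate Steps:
V = -1/15 (V = 3/(-4 - 41) = 3/(-45) = 3*(-1/45) = -1/15 ≈ -0.066667)
N(S) = 37 + 2*S (N(S) = (37 + S) + S = 37 + 2*S)
c(H) = 155/4 (c(H) = -¼*(-155) = 155/4)
(N(130) + c(V)) - 1200 = ((37 + 2*130) + 155/4) - 1200 = ((37 + 260) + 155/4) - 1200 = (297 + 155/4) - 1200 = 1343/4 - 1200 = -3457/4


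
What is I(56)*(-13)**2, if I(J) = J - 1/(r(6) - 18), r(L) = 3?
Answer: 142129/15 ≈ 9475.3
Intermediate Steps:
I(J) = 1/15 + J (I(J) = J - 1/(3 - 18) = J - 1/(-15) = J - 1*(-1/15) = J + 1/15 = 1/15 + J)
I(56)*(-13)**2 = (1/15 + 56)*(-13)**2 = (841/15)*169 = 142129/15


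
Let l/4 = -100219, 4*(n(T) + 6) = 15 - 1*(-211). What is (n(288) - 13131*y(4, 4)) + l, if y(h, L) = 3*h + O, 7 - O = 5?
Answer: -1169319/2 ≈ -5.8466e+5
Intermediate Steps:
O = 2 (O = 7 - 1*5 = 7 - 5 = 2)
n(T) = 101/2 (n(T) = -6 + (15 - 1*(-211))/4 = -6 + (15 + 211)/4 = -6 + (¼)*226 = -6 + 113/2 = 101/2)
l = -400876 (l = 4*(-100219) = -400876)
y(h, L) = 2 + 3*h (y(h, L) = 3*h + 2 = 2 + 3*h)
(n(288) - 13131*y(4, 4)) + l = (101/2 - 13131*(2 + 3*4)) - 400876 = (101/2 - 13131*(2 + 12)) - 400876 = (101/2 - 13131*14) - 400876 = (101/2 - 183834) - 400876 = -367567/2 - 400876 = -1169319/2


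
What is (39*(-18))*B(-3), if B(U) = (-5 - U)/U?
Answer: -468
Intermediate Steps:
B(U) = (-5 - U)/U
(39*(-18))*B(-3) = (39*(-18))*((-5 - 1*(-3))/(-3)) = -(-234)*(-5 + 3) = -(-234)*(-2) = -702*⅔ = -468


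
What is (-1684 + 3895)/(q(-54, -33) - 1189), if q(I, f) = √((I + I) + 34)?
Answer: -876293/471265 - 737*I*√74/471265 ≈ -1.8594 - 0.013453*I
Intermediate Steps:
q(I, f) = √(34 + 2*I) (q(I, f) = √(2*I + 34) = √(34 + 2*I))
(-1684 + 3895)/(q(-54, -33) - 1189) = (-1684 + 3895)/(√(34 + 2*(-54)) - 1189) = 2211/(√(34 - 108) - 1189) = 2211/(√(-74) - 1189) = 2211/(I*√74 - 1189) = 2211/(-1189 + I*√74)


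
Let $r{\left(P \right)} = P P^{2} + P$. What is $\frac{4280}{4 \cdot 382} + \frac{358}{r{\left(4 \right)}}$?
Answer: $\frac{52379}{6494} \approx 8.0658$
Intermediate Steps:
$r{\left(P \right)} = P + P^{3}$ ($r{\left(P \right)} = P^{3} + P = P + P^{3}$)
$\frac{4280}{4 \cdot 382} + \frac{358}{r{\left(4 \right)}} = \frac{4280}{4 \cdot 382} + \frac{358}{4 + 4^{3}} = \frac{4280}{1528} + \frac{358}{4 + 64} = 4280 \cdot \frac{1}{1528} + \frac{358}{68} = \frac{535}{191} + 358 \cdot \frac{1}{68} = \frac{535}{191} + \frac{179}{34} = \frac{52379}{6494}$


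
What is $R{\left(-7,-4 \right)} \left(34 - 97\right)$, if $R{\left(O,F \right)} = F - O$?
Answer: $-189$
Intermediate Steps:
$R{\left(-7,-4 \right)} \left(34 - 97\right) = \left(-4 - -7\right) \left(34 - 97\right) = \left(-4 + 7\right) \left(-63\right) = 3 \left(-63\right) = -189$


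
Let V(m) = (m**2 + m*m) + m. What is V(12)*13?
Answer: 3900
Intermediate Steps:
V(m) = m + 2*m**2 (V(m) = (m**2 + m**2) + m = 2*m**2 + m = m + 2*m**2)
V(12)*13 = (12*(1 + 2*12))*13 = (12*(1 + 24))*13 = (12*25)*13 = 300*13 = 3900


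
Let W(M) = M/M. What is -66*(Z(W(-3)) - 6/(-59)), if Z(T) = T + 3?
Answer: -15972/59 ≈ -270.71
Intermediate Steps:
W(M) = 1
Z(T) = 3 + T
-66*(Z(W(-3)) - 6/(-59)) = -66*((3 + 1) - 6/(-59)) = -66*(4 - 6*(-1/59)) = -66*(4 + 6/59) = -66*242/59 = -15972/59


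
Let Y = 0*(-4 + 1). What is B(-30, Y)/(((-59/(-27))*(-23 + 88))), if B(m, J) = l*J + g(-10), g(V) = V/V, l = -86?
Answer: 27/3835 ≈ 0.0070404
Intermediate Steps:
g(V) = 1
Y = 0 (Y = 0*(-3) = 0)
B(m, J) = 1 - 86*J (B(m, J) = -86*J + 1 = 1 - 86*J)
B(-30, Y)/(((-59/(-27))*(-23 + 88))) = (1 - 86*0)/(((-59/(-27))*(-23 + 88))) = (1 + 0)/((-59*(-1/27)*65)) = 1/((59/27)*65) = 1/(3835/27) = 1*(27/3835) = 27/3835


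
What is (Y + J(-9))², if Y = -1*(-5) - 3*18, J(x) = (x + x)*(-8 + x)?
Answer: 66049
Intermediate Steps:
J(x) = 2*x*(-8 + x) (J(x) = (2*x)*(-8 + x) = 2*x*(-8 + x))
Y = -49 (Y = 5 - 54 = -49)
(Y + J(-9))² = (-49 + 2*(-9)*(-8 - 9))² = (-49 + 2*(-9)*(-17))² = (-49 + 306)² = 257² = 66049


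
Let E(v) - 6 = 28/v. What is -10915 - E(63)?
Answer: -98293/9 ≈ -10921.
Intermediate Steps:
E(v) = 6 + 28/v
-10915 - E(63) = -10915 - (6 + 28/63) = -10915 - (6 + 28*(1/63)) = -10915 - (6 + 4/9) = -10915 - 1*58/9 = -10915 - 58/9 = -98293/9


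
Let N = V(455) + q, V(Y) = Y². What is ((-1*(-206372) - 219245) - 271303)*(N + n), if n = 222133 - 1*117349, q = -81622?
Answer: -65413620912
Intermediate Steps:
n = 104784 (n = 222133 - 117349 = 104784)
N = 125403 (N = 455² - 81622 = 207025 - 81622 = 125403)
((-1*(-206372) - 219245) - 271303)*(N + n) = ((-1*(-206372) - 219245) - 271303)*(125403 + 104784) = ((206372 - 219245) - 271303)*230187 = (-12873 - 271303)*230187 = -284176*230187 = -65413620912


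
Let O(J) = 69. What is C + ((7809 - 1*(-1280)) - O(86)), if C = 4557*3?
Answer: 22691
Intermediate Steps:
C = 13671
C + ((7809 - 1*(-1280)) - O(86)) = 13671 + ((7809 - 1*(-1280)) - 1*69) = 13671 + ((7809 + 1280) - 69) = 13671 + (9089 - 69) = 13671 + 9020 = 22691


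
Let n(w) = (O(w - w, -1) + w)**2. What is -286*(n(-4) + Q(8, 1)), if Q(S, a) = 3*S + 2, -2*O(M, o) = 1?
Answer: -26455/2 ≈ -13228.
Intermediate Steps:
O(M, o) = -1/2 (O(M, o) = -1/2*1 = -1/2)
n(w) = (-1/2 + w)**2
Q(S, a) = 2 + 3*S
-286*(n(-4) + Q(8, 1)) = -286*((-1 + 2*(-4))**2/4 + (2 + 3*8)) = -286*((-1 - 8)**2/4 + (2 + 24)) = -286*((1/4)*(-9)**2 + 26) = -286*((1/4)*81 + 26) = -286*(81/4 + 26) = -286*185/4 = -26455/2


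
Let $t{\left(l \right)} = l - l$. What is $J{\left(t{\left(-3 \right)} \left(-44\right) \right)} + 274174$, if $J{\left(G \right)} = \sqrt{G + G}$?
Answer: $274174$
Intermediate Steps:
$t{\left(l \right)} = 0$
$J{\left(G \right)} = \sqrt{2} \sqrt{G}$ ($J{\left(G \right)} = \sqrt{2 G} = \sqrt{2} \sqrt{G}$)
$J{\left(t{\left(-3 \right)} \left(-44\right) \right)} + 274174 = \sqrt{2} \sqrt{0 \left(-44\right)} + 274174 = \sqrt{2} \sqrt{0} + 274174 = \sqrt{2} \cdot 0 + 274174 = 0 + 274174 = 274174$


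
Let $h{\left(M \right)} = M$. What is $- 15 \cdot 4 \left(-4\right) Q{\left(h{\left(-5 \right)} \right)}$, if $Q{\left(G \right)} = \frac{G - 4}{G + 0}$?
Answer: $432$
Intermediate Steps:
$Q{\left(G \right)} = \frac{-4 + G}{G}$
$- 15 \cdot 4 \left(-4\right) Q{\left(h{\left(-5 \right)} \right)} = - 15 \cdot 4 \left(-4\right) \frac{-4 - 5}{-5} = \left(-15\right) \left(-16\right) \left(\left(- \frac{1}{5}\right) \left(-9\right)\right) = 240 \cdot \frac{9}{5} = 432$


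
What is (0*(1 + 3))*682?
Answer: 0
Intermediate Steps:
(0*(1 + 3))*682 = (0*4)*682 = 0*682 = 0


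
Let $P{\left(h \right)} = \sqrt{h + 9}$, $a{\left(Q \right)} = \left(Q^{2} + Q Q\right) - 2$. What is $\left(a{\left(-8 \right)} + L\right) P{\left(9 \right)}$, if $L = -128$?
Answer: $- 6 \sqrt{2} \approx -8.4853$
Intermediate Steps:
$a{\left(Q \right)} = -2 + 2 Q^{2}$ ($a{\left(Q \right)} = \left(Q^{2} + Q^{2}\right) - 2 = 2 Q^{2} - 2 = -2 + 2 Q^{2}$)
$P{\left(h \right)} = \sqrt{9 + h}$
$\left(a{\left(-8 \right)} + L\right) P{\left(9 \right)} = \left(\left(-2 + 2 \left(-8\right)^{2}\right) - 128\right) \sqrt{9 + 9} = \left(\left(-2 + 2 \cdot 64\right) - 128\right) \sqrt{18} = \left(\left(-2 + 128\right) - 128\right) 3 \sqrt{2} = \left(126 - 128\right) 3 \sqrt{2} = - 2 \cdot 3 \sqrt{2} = - 6 \sqrt{2}$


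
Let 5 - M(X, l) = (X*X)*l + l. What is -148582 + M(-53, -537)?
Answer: 1360393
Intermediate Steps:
M(X, l) = 5 - l - l*X² (M(X, l) = 5 - ((X*X)*l + l) = 5 - (X²*l + l) = 5 - (l*X² + l) = 5 - (l + l*X²) = 5 + (-l - l*X²) = 5 - l - l*X²)
-148582 + M(-53, -537) = -148582 + (5 - 1*(-537) - 1*(-537)*(-53)²) = -148582 + (5 + 537 - 1*(-537)*2809) = -148582 + (5 + 537 + 1508433) = -148582 + 1508975 = 1360393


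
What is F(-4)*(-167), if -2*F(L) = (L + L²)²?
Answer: 12024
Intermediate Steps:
F(L) = -(L + L²)²/2
F(-4)*(-167) = -½*(-4)²*(1 - 4)²*(-167) = -½*16*(-3)²*(-167) = -½*16*9*(-167) = -72*(-167) = 12024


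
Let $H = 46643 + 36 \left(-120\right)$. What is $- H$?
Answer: $-42323$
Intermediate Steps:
$H = 42323$ ($H = 46643 - 4320 = 42323$)
$- H = \left(-1\right) 42323 = -42323$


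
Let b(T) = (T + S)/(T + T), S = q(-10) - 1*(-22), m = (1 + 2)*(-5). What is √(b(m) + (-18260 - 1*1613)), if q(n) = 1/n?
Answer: I*√1987323/10 ≈ 140.97*I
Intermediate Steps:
m = -15 (m = 3*(-5) = -15)
S = 219/10 (S = 1/(-10) - 1*(-22) = -⅒ + 22 = 219/10 ≈ 21.900)
b(T) = (219/10 + T)/(2*T) (b(T) = (T + 219/10)/(T + T) = (219/10 + T)/((2*T)) = (219/10 + T)*(1/(2*T)) = (219/10 + T)/(2*T))
√(b(m) + (-18260 - 1*1613)) = √((1/20)*(219 + 10*(-15))/(-15) + (-18260 - 1*1613)) = √((1/20)*(-1/15)*(219 - 150) + (-18260 - 1613)) = √((1/20)*(-1/15)*69 - 19873) = √(-23/100 - 19873) = √(-1987323/100) = I*√1987323/10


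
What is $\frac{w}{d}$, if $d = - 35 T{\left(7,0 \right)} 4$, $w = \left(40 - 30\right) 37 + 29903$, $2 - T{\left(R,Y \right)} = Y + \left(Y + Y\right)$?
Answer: $- \frac{30273}{280} \approx -108.12$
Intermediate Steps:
$T{\left(R,Y \right)} = 2 - 3 Y$ ($T{\left(R,Y \right)} = 2 - \left(Y + \left(Y + Y\right)\right) = 2 - \left(Y + 2 Y\right) = 2 - 3 Y$)
$w = 30273$ ($w = 10 \cdot 37 + 29903 = 370 + 29903 = 30273$)
$d = -280$ ($d = - 35 \left(2 - 0\right) 4 = - 35 \left(2 + 0\right) 4 = \left(-35\right) 2 \cdot 4 = \left(-70\right) 4 = -280$)
$\frac{w}{d} = \frac{30273}{-280} = 30273 \left(- \frac{1}{280}\right) = - \frac{30273}{280}$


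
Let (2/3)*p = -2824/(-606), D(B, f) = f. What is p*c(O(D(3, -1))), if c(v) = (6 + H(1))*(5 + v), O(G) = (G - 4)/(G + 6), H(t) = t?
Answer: 19768/101 ≈ 195.72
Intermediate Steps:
O(G) = (-4 + G)/(6 + G)
c(v) = 35 + 7*v (c(v) = (6 + 1)*(5 + v) = 7*(5 + v) = 35 + 7*v)
p = 706/101 (p = 3*(-2824/(-606))/2 = 3*(-2824*(-1/606))/2 = (3/2)*(1412/303) = 706/101 ≈ 6.9901)
p*c(O(D(3, -1))) = 706*(35 + 7*((-4 - 1)/(6 - 1)))/101 = 706*(35 + 7*(-5/5))/101 = 706*(35 + 7*((⅕)*(-5)))/101 = 706*(35 + 7*(-1))/101 = 706*(35 - 7)/101 = (706/101)*28 = 19768/101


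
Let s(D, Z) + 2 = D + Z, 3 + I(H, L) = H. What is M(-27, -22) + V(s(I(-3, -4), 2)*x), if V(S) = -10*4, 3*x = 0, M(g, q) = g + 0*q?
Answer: -67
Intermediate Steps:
I(H, L) = -3 + H
M(g, q) = g (M(g, q) = g + 0 = g)
s(D, Z) = -2 + D + Z (s(D, Z) = -2 + (D + Z) = -2 + D + Z)
x = 0 (x = (⅓)*0 = 0)
V(S) = -40
M(-27, -22) + V(s(I(-3, -4), 2)*x) = -27 - 40 = -67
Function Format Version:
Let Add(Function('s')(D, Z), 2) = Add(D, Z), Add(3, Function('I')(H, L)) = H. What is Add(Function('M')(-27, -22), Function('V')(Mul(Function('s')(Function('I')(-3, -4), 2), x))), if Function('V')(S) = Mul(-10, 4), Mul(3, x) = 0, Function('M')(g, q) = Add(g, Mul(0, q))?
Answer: -67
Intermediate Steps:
Function('I')(H, L) = Add(-3, H)
Function('M')(g, q) = g (Function('M')(g, q) = Add(g, 0) = g)
Function('s')(D, Z) = Add(-2, D, Z) (Function('s')(D, Z) = Add(-2, Add(D, Z)) = Add(-2, D, Z))
x = 0 (x = Mul(Rational(1, 3), 0) = 0)
Function('V')(S) = -40
Add(Function('M')(-27, -22), Function('V')(Mul(Function('s')(Function('I')(-3, -4), 2), x))) = Add(-27, -40) = -67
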